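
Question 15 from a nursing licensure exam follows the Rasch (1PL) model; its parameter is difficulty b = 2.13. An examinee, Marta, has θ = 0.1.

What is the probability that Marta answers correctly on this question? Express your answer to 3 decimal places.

0.116

P(θ) = 1 / (1 + exp(−(θ − b)))
Exponent: (0.1 − 2.13) = -2.0300
1/(1 + e^{2.0300}) = 0.1161
P = 0.1161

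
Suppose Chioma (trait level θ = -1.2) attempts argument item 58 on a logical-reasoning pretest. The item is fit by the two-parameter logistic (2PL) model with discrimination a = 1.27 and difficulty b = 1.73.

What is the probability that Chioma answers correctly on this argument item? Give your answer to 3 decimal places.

0.024

P(θ) = 1 / (1 + exp(−a(θ − b)))
Exponent: 1.27 × (-1.2 − 1.73) = -3.7211
1/(1 + e^{3.7211}) = 0.0236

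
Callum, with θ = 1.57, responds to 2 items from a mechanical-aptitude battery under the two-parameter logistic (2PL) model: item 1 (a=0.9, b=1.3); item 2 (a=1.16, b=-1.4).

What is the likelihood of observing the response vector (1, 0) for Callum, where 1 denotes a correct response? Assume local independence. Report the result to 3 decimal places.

P(θ) = 1 / (1 + exp(−a(θ − b)))
P_1 = 1/(1+e^{-0.2430}) = 0.5605
P_2 = 1/(1+e^{-3.4452}) = 0.9691
L = P_1 × (1−P_2) = 0.5605 × 0.0309 = 0.01732

0.017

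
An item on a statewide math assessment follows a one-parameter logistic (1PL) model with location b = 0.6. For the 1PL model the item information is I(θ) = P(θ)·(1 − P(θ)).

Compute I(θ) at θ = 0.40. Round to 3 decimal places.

P = 1/(1+e^{0.2000}) = 0.4502
P(1−P) = 0.4502 × 0.5498 = 0.2475
I = P(1−P) = 0.24752

0.248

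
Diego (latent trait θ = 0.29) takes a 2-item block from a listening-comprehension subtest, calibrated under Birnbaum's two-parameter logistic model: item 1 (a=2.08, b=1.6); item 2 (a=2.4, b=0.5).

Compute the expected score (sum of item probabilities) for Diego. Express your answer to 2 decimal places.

P(θ) = 1 / (1 + exp(−a(θ − b)))
P_1 = 1/(1+e^{2.7248}) = 0.0615
P_2 = 1/(1+e^{0.5040}) = 0.3766
E[score] = 0.0615 + 0.3766 = 0.4381

0.44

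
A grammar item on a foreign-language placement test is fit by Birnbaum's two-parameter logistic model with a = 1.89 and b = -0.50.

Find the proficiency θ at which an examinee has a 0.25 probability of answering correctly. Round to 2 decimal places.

-1.08

P(θ) = 1 / (1 + exp(−a(θ − b)))
logit = ln(0.2500/0.7500) = -1.0986
θ = b + logit/(a) = -0.50 + (-1.0986)/1.8900 = -1.0813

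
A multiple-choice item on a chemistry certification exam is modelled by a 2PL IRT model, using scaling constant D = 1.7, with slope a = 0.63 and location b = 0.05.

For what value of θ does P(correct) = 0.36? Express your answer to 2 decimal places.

P(θ) = 1 / (1 + exp(−D·a(θ − b)))
logit = ln(0.3600/0.6400) = -0.5754
θ = b + logit/(1.7·a) = 0.05 + (-0.5754)/1.0710 = -0.4872

-0.49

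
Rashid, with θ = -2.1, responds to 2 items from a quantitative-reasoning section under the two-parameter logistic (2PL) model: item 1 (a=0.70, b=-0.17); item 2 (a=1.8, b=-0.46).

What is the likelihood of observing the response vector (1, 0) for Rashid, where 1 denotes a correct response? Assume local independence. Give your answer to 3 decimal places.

0.195

P(θ) = 1 / (1 + exp(−a(θ − b)))
P_1 = 1/(1+e^{1.3510}) = 0.2057
P_2 = 1/(1+e^{2.9520}) = 0.0496
L = P_1 × (1−P_2) = 0.2057 × 0.9504 = 0.19550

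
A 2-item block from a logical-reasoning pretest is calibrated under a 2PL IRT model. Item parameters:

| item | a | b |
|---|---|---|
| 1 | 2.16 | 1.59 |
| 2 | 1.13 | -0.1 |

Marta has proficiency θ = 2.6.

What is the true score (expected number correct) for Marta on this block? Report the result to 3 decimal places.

P(θ) = 1 / (1 + exp(−a(θ − b)))
P_1 = 1/(1+e^{-2.1816}) = 0.8986
P_2 = 1/(1+e^{-3.0510}) = 0.9548
E[score] = 0.8986 + 0.9548 = 1.8534

1.853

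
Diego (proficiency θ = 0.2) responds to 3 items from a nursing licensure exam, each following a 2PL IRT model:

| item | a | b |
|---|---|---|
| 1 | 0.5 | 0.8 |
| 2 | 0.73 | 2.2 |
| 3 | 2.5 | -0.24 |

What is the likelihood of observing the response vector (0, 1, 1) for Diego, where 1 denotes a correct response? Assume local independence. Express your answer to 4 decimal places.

P(θ) = 1 / (1 + exp(−a(θ − b)))
P_1 = 1/(1+e^{0.3000}) = 0.4256
P_2 = 1/(1+e^{1.4600}) = 0.1885
P_3 = 1/(1+e^{-1.1000}) = 0.7503
L = (1−P_1) × P_2 × P_3 = 0.5744 × 0.1885 × 0.7503 = 0.08123

0.0812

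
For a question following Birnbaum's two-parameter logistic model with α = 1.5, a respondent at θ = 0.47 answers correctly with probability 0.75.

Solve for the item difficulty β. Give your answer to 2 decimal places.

P(θ) = 1 / (1 + exp(−α(θ − β)))
logit(0.75) = ln(0.75/0.25) = 1.0986
β = θ − logit/(α) = 0.47 − 1.0986/1.5000 = -0.2624

-0.26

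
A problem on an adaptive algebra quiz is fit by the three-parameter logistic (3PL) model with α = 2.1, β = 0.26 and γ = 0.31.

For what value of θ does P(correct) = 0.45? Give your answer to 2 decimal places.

P(θ) = γ + (1 − γ) · 1 / (1 + exp(−α(θ − β)))
Remove guessing floor: (0.45 − 0.31)/(1 − 0.31) = 0.2029
logit = ln(0.2029/0.7971) = -1.3683
θ = β + logit/(α) = 0.26 + (-1.3683)/2.1000 = -0.3916

-0.39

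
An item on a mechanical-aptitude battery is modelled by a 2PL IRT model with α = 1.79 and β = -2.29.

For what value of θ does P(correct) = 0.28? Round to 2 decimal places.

-2.82

P(θ) = 1 / (1 + exp(−α(θ − β)))
logit = ln(0.2800/0.7200) = -0.9445
θ = β + logit/(α) = -2.29 + (-0.9445)/1.7900 = -2.8176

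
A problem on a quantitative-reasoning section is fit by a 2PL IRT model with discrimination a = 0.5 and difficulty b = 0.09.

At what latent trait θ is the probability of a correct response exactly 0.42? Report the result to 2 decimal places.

P(θ) = 1 / (1 + exp(−a(θ − b)))
logit = ln(0.4200/0.5800) = -0.3228
θ = b + logit/(a) = 0.09 + (-0.3228)/0.5000 = -0.5555

-0.56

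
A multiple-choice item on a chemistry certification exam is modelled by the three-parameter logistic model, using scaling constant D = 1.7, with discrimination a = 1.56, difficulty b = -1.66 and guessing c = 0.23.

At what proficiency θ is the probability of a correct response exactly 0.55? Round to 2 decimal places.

-1.79

P(θ) = c + (1 − c) · 1 / (1 + exp(−D·a(θ − b)))
Remove guessing floor: (0.55 − 0.23)/(1 − 0.23) = 0.4156
logit = ln(0.4156/0.5844) = -0.3409
θ = b + logit/(1.7·a) = -1.66 + (-0.3409)/2.6520 = -1.7886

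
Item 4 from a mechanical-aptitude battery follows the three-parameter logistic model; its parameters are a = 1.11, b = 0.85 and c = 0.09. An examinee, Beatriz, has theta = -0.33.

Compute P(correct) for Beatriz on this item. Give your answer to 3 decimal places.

P(theta) = c + (1 − c) · 1 / (1 + exp(−a(theta − b)))
Exponent: 1.11 × (-0.33 − 0.85) = -1.3098
1/(1 + e^{1.3098}) = 0.2125
P = 0.09 + 0.91 × 0.2125 = 0.2834

0.283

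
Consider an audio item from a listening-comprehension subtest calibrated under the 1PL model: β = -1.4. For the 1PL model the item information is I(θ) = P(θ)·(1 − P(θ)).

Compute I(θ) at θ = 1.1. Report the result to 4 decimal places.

P = 1/(1+e^{-2.5000}) = 0.9241
P(1−P) = 0.9241 × 0.0759 = 0.0701
I = P(1−P) = 0.07010

0.0701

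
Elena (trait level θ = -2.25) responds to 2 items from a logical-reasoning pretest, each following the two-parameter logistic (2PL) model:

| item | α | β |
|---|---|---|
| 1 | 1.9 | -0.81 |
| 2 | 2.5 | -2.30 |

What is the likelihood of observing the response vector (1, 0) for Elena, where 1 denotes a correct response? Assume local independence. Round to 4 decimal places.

P(θ) = 1 / (1 + exp(−α(θ − β)))
P_1 = 1/(1+e^{2.7360}) = 0.0609
P_2 = 1/(1+e^{-0.1250}) = 0.5312
L = P_1 × (1−P_2) = 0.0609 × 0.4688 = 0.02854

0.0285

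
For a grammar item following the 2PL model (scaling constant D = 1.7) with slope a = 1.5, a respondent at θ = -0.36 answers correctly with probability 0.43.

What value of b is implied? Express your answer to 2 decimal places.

P(θ) = 1 / (1 + exp(−D·a(θ − b)))
logit(0.43) = ln(0.43/0.57) = -0.2819
b = θ − logit/(1.7·a) = -0.36 − (-0.2819)/2.5500 = -0.2495

-0.25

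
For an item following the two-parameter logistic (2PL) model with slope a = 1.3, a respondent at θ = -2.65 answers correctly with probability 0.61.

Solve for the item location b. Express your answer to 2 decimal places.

-2.99

P(θ) = 1 / (1 + exp(−a(θ − b)))
logit(0.61) = ln(0.61/0.39) = 0.4473
b = θ − logit/(a) = -2.65 − 0.4473/1.3000 = -2.9941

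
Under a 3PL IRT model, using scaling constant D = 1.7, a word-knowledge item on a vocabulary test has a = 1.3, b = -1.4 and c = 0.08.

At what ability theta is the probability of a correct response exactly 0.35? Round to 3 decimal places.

P(theta) = c + (1 − c) · 1 / (1 + exp(−D·a(theta − b)))
Remove guessing floor: (0.35 − 0.08)/(1 − 0.08) = 0.2935
logit = ln(0.2935/0.7065) = -0.8786
theta = b + logit/(1.7·a) = -1.4 + (-0.8786)/2.2100 = -1.7975

-1.798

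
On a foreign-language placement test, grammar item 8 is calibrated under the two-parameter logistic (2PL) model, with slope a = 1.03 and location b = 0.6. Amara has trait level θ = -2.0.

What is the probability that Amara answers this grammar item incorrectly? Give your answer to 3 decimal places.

P(θ) = 1 / (1 + exp(−a(θ − b)))
Exponent: 1.03 × (-2.0 − 0.6) = -2.6780
1/(1 + e^{2.6780}) = 0.0643
P(incorrect) = 1 − 0.0643 = 0.9357

0.936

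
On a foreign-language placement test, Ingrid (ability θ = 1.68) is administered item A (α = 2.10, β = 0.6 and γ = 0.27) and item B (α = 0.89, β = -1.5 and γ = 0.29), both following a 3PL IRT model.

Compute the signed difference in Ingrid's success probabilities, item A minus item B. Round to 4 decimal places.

-0.0289

P(θ) = γ + (1 − γ) · 1 / (1 + exp(−α(θ − β)))
P_A = 0.9315
P_B = 0.9604
P_A − P_B = -0.0289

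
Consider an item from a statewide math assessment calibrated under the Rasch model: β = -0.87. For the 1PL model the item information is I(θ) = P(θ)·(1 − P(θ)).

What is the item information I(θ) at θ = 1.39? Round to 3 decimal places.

P = 1/(1+e^{-2.2600}) = 0.9055
P(1−P) = 0.9055 × 0.0945 = 0.0856
I = P(1−P) = 0.08556

0.086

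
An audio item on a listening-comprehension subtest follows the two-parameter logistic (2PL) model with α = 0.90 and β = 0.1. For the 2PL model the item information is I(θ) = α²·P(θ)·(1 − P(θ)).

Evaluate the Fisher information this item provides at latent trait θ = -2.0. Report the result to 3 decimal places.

P = 1/(1+e^{1.8900}) = 0.1312
P(1−P) = 0.1312 × 0.8688 = 0.1140
I = α² × P(1−P) = 0.90² × 0.1140 = 0.09236

0.092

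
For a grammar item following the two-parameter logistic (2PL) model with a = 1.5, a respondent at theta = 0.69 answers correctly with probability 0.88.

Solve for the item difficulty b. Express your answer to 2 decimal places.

P(theta) = 1 / (1 + exp(−a(theta − b)))
logit(0.88) = ln(0.88/0.12) = 1.9924
b = theta − logit/(a) = 0.69 − 1.9924/1.5000 = -0.6383

-0.64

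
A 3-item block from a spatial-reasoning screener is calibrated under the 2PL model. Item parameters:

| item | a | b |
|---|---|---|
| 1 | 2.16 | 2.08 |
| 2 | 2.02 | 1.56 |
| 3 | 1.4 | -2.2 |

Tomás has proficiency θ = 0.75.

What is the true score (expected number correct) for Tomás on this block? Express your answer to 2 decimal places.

1.20

P(θ) = 1 / (1 + exp(−a(θ − b)))
P_1 = 1/(1+e^{2.8728}) = 0.0535
P_2 = 1/(1+e^{1.6362}) = 0.1630
P_3 = 1/(1+e^{-4.1300}) = 0.9842
E[score] = 0.0535 + 0.1630 + 0.9842 = 1.2007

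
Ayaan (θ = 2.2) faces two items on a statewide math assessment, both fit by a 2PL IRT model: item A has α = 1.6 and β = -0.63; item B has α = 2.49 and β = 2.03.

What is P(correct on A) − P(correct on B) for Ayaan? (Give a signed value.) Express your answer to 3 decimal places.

P(θ) = 1 / (1 + exp(−α(θ − β)))
P_A = 0.9893
P_B = 0.6043
P_A − P_B = 0.3850

0.385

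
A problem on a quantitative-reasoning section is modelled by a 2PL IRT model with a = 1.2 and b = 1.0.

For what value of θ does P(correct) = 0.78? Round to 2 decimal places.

P(θ) = 1 / (1 + exp(−a(θ − b)))
logit = ln(0.7800/0.2200) = 1.2657
θ = b + logit/(a) = 1.0 + 1.2657/1.2000 = 2.0547

2.05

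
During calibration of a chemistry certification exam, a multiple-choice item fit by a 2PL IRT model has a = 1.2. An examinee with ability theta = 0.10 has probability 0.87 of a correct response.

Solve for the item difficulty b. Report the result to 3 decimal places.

-1.484

P(theta) = 1 / (1 + exp(−a(theta − b)))
logit(0.87) = ln(0.87/0.13) = 1.9010
b = theta − logit/(a) = 0.10 − 1.9010/1.2000 = -1.4841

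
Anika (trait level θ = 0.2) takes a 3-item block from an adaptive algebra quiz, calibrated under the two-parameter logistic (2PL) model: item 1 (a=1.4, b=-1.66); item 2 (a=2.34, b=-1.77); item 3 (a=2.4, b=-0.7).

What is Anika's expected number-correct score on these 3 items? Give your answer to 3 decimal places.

P(θ) = 1 / (1 + exp(−a(θ − b)))
P_1 = 1/(1+e^{-2.6040}) = 0.9311
P_2 = 1/(1+e^{-4.6098}) = 0.9901
P_3 = 1/(1+e^{-2.1600}) = 0.8966
E[score] = 0.9311 + 0.9901 + 0.8966 = 2.8179

2.818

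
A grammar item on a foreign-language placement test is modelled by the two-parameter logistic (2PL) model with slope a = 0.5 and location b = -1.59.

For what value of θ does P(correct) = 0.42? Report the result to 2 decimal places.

P(θ) = 1 / (1 + exp(−a(θ − b)))
logit = ln(0.4200/0.5800) = -0.3228
θ = b + logit/(a) = -1.59 + (-0.3228)/0.5000 = -2.2355

-2.24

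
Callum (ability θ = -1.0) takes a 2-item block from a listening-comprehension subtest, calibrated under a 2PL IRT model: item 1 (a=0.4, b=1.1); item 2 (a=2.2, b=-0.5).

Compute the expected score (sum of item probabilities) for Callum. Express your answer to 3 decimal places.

0.551

P(θ) = 1 / (1 + exp(−a(θ − b)))
P_1 = 1/(1+e^{0.8400}) = 0.3015
P_2 = 1/(1+e^{1.1000}) = 0.2497
E[score] = 0.3015 + 0.2497 = 0.5513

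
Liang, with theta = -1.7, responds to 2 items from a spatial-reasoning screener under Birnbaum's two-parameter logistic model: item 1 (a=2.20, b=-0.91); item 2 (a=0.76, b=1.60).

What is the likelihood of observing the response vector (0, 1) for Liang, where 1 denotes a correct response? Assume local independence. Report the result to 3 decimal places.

0.064

P(theta) = 1 / (1 + exp(−a(theta − b)))
P_1 = 1/(1+e^{1.7380}) = 0.1496
P_2 = 1/(1+e^{2.5080}) = 0.0753
L = (1−P_1) × P_2 = 0.8504 × 0.0753 = 0.06404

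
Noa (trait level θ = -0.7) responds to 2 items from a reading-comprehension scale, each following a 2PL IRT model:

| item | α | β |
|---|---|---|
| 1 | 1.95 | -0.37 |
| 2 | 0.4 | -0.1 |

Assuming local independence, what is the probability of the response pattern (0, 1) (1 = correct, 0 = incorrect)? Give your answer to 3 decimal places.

0.289

P(θ) = 1 / (1 + exp(−α(θ − β)))
P_1 = 1/(1+e^{0.6435}) = 0.3445
P_2 = 1/(1+e^{0.2400}) = 0.4403
L = (1−P_1) × P_2 = 0.6555 × 0.4403 = 0.28863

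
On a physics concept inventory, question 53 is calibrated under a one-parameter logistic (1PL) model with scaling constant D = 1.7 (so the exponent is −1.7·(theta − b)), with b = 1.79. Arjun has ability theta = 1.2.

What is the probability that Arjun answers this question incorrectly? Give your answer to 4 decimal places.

P(theta) = 1 / (1 + exp(−D·(theta − b)))
Exponent: 1.7 × (1.2 − 1.79) = -1.0030
1/(1 + e^{1.0030}) = 0.2684
P = 0.2684
P(incorrect) = 1 − 0.2684 = 0.7316

0.7316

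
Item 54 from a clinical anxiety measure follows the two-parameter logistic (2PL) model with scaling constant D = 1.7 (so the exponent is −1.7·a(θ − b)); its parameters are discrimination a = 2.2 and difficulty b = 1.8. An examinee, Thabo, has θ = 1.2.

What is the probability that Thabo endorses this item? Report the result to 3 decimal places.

P(θ) = 1 / (1 + exp(−D·a(θ − b)))
Exponent: 1.7 × 2.2 × (1.2 − 1.8) = -2.2440
1/(1 + e^{2.2440}) = 0.0959
P = 0.0959

0.096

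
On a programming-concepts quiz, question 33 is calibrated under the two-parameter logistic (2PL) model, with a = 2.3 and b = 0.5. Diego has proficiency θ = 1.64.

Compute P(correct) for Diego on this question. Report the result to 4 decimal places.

0.9323

P(θ) = 1 / (1 + exp(−a(θ − b)))
Exponent: 2.3 × (1.64 − 0.5) = 2.6220
1/(1 + e^{-2.6220}) = 0.9323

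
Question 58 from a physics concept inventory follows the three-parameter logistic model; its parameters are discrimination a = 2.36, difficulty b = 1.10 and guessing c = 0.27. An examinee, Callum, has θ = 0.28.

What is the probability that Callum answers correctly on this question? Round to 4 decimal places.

0.3621

P(θ) = c + (1 − c) · 1 / (1 + exp(−a(θ − b)))
Exponent: 2.36 × (0.28 − 1.10) = -1.9352
1/(1 + e^{1.9352}) = 0.1262
P = 0.27 + 0.73 × 0.1262 = 0.3621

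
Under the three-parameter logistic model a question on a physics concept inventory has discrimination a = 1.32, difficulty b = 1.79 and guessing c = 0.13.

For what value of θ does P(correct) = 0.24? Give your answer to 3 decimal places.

P(θ) = c + (1 − c) · 1 / (1 + exp(−a(θ − b)))
Remove guessing floor: (0.24 − 0.13)/(1 − 0.13) = 0.1264
logit = ln(0.1264/0.8736) = -1.9328
θ = b + logit/(a) = 1.79 + (-1.9328)/1.3200 = 0.3257

0.326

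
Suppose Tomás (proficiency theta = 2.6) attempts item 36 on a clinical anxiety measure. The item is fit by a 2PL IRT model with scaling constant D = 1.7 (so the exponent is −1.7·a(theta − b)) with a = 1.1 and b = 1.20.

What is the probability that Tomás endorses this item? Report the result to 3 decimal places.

P(theta) = 1 / (1 + exp(−D·a(theta − b)))
Exponent: 1.7 × 1.1 × (2.6 − 1.20) = 2.6180
1/(1 + e^{-2.6180}) = 0.9320
P = 0.9320

0.932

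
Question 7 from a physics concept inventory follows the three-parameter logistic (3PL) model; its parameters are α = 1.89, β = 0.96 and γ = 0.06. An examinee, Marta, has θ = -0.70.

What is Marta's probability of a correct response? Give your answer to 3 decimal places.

0.099

P(θ) = γ + (1 − γ) · 1 / (1 + exp(−α(θ − β)))
Exponent: 1.89 × (-0.70 − 0.96) = -3.1374
1/(1 + e^{3.1374}) = 0.0416
P = 0.06 + 0.94 × 0.0416 = 0.0991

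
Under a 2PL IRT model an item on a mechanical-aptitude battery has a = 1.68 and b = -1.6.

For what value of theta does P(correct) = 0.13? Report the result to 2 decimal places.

P(theta) = 1 / (1 + exp(−a(theta − b)))
logit = ln(0.1300/0.8700) = -1.9010
theta = b + logit/(a) = -1.6 + (-1.9010)/1.6800 = -2.7315

-2.73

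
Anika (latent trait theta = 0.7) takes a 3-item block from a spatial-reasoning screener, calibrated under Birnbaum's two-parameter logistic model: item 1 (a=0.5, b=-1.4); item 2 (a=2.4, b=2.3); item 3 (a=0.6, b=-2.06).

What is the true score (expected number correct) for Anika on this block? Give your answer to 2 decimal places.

P(theta) = 1 / (1 + exp(−a(theta − b)))
P_1 = 1/(1+e^{-1.0500}) = 0.7408
P_2 = 1/(1+e^{3.8400}) = 0.0210
P_3 = 1/(1+e^{-1.6560}) = 0.8397
E[score] = 0.7408 + 0.0210 + 0.8397 = 1.6015

1.60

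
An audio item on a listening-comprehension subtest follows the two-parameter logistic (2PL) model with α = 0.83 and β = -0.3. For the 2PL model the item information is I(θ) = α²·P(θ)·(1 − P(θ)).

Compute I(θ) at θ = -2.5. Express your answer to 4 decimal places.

0.0823

P = 1/(1+e^{1.8260}) = 0.1387
P(1−P) = 0.1387 × 0.8613 = 0.1195
I = α² × P(1−P) = 0.83² × 0.1195 = 0.08231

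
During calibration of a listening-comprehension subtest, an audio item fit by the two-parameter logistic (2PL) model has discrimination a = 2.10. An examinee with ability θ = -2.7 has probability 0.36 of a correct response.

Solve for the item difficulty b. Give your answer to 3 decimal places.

P(θ) = 1 / (1 + exp(−a(θ − b)))
logit(0.36) = ln(0.36/0.64) = -0.5754
b = θ − logit/(a) = -2.7 − (-0.5754)/2.1000 = -2.4260

-2.426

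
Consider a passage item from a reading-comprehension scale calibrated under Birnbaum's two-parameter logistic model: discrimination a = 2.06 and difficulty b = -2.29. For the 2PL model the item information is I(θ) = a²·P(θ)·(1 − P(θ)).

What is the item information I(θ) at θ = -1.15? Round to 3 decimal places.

P = 1/(1+e^{-2.3484}) = 0.9128
P(1−P) = 0.9128 × 0.0872 = 0.0796
I = a² × P(1−P) = 2.06² × 0.0796 = 0.33775

0.338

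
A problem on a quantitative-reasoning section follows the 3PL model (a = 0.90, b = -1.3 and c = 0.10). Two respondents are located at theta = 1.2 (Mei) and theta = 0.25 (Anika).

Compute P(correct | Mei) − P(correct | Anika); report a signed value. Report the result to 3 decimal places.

P(theta) = c + (1 − c) · 1 / (1 + exp(−a(theta − b)))
P(Mei) = 0.9142  [exponent 2.2500]
P(Anika) = 0.8213  [exponent 1.3950]
Difference = 0.9142 − 0.8213 = 0.0929

0.093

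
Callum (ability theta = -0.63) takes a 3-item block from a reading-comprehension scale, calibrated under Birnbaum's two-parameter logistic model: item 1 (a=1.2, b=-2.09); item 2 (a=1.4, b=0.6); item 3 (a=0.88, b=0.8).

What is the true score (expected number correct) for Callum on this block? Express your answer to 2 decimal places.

1.23

P(theta) = 1 / (1 + exp(−a(theta − b)))
P_1 = 1/(1+e^{-1.7520}) = 0.8522
P_2 = 1/(1+e^{1.7220}) = 0.1516
P_3 = 1/(1+e^{1.2584}) = 0.2212
E[score] = 0.8522 + 0.1516 + 0.2212 = 1.2251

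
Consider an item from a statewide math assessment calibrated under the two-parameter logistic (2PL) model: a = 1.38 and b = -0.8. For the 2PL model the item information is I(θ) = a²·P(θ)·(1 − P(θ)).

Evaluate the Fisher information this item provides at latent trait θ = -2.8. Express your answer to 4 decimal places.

0.1066

P = 1/(1+e^{2.7600}) = 0.0595
P(1−P) = 0.0595 × 0.9405 = 0.0560
I = a² × P(1−P) = 1.38² × 0.0560 = 0.10661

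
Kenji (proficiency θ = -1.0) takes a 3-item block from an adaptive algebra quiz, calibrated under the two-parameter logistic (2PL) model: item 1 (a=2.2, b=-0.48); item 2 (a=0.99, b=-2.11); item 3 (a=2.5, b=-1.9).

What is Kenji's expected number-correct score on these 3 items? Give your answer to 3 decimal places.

P(θ) = 1 / (1 + exp(−a(θ − b)))
P_1 = 1/(1+e^{1.1440}) = 0.2416
P_2 = 1/(1+e^{-1.0989}) = 0.7501
P_3 = 1/(1+e^{-2.2500}) = 0.9047
E[score] = 0.2416 + 0.7501 + 0.9047 = 1.8963

1.896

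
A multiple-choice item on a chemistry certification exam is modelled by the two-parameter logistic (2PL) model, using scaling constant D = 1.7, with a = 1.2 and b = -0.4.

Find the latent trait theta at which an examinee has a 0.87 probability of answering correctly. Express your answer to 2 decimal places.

0.53

P(theta) = 1 / (1 + exp(−D·a(theta − b)))
logit = ln(0.8700/0.1300) = 1.9010
theta = b + logit/(1.7·a) = -0.4 + 1.9010/2.0400 = 0.5318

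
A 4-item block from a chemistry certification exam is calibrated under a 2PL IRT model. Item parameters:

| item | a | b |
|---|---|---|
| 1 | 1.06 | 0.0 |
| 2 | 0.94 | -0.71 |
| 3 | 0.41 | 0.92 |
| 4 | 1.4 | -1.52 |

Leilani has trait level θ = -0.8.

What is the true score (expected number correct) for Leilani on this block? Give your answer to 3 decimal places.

P(θ) = 1 / (1 + exp(−a(θ − b)))
P_1 = 1/(1+e^{0.8480}) = 0.2999
P_2 = 1/(1+e^{0.0846}) = 0.4789
P_3 = 1/(1+e^{0.7052}) = 0.3307
P_4 = 1/(1+e^{-1.0080}) = 0.7326
E[score] = 0.2999 + 0.4789 + 0.3307 + 0.7326 = 1.8420

1.842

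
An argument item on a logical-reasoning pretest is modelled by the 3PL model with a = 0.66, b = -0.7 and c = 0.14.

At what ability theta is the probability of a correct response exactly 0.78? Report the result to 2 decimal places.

P(theta) = c + (1 − c) · 1 / (1 + exp(−a(theta − b)))
Remove guessing floor: (0.78 − 0.14)/(1 − 0.14) = 0.7442
logit = ln(0.7442/0.2558) = 1.0678
theta = b + logit/(a) = -0.7 + 1.0678/0.6600 = 0.9179

0.92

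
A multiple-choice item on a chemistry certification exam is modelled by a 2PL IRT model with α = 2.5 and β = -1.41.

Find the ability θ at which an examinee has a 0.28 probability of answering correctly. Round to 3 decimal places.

-1.788

P(θ) = 1 / (1 + exp(−α(θ − β)))
logit = ln(0.2800/0.7200) = -0.9445
θ = β + logit/(α) = -1.41 + (-0.9445)/2.5000 = -1.7878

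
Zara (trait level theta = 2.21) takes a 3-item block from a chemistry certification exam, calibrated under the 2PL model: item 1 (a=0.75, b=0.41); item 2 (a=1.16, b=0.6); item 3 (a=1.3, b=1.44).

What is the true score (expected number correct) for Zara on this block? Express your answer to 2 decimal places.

P(theta) = 1 / (1 + exp(−a(theta − b)))
P_1 = 1/(1+e^{-1.3500}) = 0.7941
P_2 = 1/(1+e^{-1.8676}) = 0.8662
P_3 = 1/(1+e^{-1.0010}) = 0.7313
E[score] = 0.7941 + 0.8662 + 0.7313 = 2.3916

2.39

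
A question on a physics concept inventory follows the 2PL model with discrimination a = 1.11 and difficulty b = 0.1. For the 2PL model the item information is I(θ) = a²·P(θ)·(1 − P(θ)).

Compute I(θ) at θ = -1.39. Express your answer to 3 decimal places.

0.166

P = 1/(1+e^{1.6539}) = 0.1606
P(1−P) = 0.1606 × 0.8394 = 0.1348
I = a² × P(1−P) = 1.11² × 0.1348 = 0.16608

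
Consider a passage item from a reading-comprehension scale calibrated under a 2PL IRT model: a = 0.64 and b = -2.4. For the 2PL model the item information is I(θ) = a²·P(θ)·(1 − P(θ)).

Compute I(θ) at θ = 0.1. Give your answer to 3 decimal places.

0.057

P = 1/(1+e^{-1.6000}) = 0.8320
P(1−P) = 0.8320 × 0.1680 = 0.1398
I = a² × P(1−P) = 0.64² × 0.1398 = 0.05725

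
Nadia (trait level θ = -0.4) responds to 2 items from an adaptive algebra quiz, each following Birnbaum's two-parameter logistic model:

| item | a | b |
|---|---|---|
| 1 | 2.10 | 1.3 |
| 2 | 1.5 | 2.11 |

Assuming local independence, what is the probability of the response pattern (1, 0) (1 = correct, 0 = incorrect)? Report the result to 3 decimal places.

P(θ) = 1 / (1 + exp(−a(θ − b)))
P_1 = 1/(1+e^{3.5700}) = 0.0274
P_2 = 1/(1+e^{3.7650}) = 0.0226
L = P_1 × (1−P_2) = 0.0274 × 0.9774 = 0.02676

0.027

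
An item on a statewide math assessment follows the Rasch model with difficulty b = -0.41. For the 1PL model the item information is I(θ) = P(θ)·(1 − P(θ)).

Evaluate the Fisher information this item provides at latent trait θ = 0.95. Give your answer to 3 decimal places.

P = 1/(1+e^{-1.3600}) = 0.7958
P(1−P) = 0.7958 × 0.2042 = 0.1625
I = P(1−P) = 0.16253

0.163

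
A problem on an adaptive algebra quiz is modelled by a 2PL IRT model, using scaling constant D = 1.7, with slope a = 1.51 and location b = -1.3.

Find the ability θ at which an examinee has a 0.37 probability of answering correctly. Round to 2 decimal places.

-1.51

P(θ) = 1 / (1 + exp(−D·a(θ − b)))
logit = ln(0.3700/0.6300) = -0.5322
θ = b + logit/(1.7·a) = -1.3 + (-0.5322)/2.5670 = -1.5073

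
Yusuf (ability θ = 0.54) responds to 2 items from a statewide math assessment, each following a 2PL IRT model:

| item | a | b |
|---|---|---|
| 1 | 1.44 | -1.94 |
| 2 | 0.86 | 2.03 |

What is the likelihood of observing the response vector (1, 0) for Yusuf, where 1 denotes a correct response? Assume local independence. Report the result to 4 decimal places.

P(θ) = 1 / (1 + exp(−a(θ − b)))
P_1 = 1/(1+e^{-3.5712}) = 0.9726
P_2 = 1/(1+e^{1.2814}) = 0.2173
L = P_1 × (1−P_2) = 0.9726 × 0.7827 = 0.76128

0.7613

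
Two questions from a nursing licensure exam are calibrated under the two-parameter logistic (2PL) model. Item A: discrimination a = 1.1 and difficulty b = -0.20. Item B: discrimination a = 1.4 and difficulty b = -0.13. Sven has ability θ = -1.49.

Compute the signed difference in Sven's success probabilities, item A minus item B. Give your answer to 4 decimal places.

0.0652

P(θ) = 1 / (1 + exp(−a(θ − b)))
P_A = 0.1948
P_B = 0.1297
P_A − P_B = 0.0652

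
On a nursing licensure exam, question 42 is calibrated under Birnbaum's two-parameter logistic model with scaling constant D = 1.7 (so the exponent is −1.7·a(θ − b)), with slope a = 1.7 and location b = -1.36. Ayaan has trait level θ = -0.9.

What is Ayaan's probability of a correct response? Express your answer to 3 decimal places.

P(θ) = 1 / (1 + exp(−D·a(θ − b)))
Exponent: 1.7 × 1.7 × (-0.9 − (-1.36)) = 1.3294
1/(1 + e^{-1.3294}) = 0.7907
P = 0.7907

0.791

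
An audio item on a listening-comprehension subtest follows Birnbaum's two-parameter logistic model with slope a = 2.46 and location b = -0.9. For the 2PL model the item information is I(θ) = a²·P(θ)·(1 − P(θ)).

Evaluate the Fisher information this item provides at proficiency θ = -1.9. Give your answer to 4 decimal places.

P = 1/(1+e^{2.4600}) = 0.0787
P(1−P) = 0.0787 × 0.9213 = 0.0725
I = a² × P(1−P) = 2.46² × 0.0725 = 0.43883

0.4388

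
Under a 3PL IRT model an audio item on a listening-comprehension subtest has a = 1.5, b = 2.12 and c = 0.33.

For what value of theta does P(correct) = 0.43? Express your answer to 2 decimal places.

P(theta) = c + (1 − c) · 1 / (1 + exp(−a(theta − b)))
Remove guessing floor: (0.43 − 0.33)/(1 − 0.33) = 0.1493
logit = ln(0.1493/0.8507) = -1.7405
theta = b + logit/(a) = 2.12 + (-1.7405)/1.5000 = 0.9597

0.96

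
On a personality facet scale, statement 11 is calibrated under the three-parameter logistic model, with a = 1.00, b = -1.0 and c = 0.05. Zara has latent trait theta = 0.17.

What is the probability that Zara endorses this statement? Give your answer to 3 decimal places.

0.775

P(theta) = c + (1 − c) · 1 / (1 + exp(−a(theta − b)))
Exponent: 1.00 × (0.17 − (-1.0)) = 1.1700
1/(1 + e^{-1.1700}) = 0.7631
P = 0.05 + 0.95 × 0.7631 = 0.7750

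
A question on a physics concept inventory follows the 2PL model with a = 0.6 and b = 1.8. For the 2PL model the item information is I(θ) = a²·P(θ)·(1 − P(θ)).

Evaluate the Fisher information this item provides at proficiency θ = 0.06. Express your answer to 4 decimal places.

0.0693

P = 1/(1+e^{1.0440}) = 0.2604
P(1−P) = 0.2604 × 0.7396 = 0.1926
I = a² × P(1−P) = 0.6² × 0.1926 = 0.06933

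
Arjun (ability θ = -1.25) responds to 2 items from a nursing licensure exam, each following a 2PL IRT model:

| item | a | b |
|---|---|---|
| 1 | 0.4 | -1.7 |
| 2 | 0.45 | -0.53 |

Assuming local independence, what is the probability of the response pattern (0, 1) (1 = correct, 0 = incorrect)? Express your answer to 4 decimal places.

0.1910

P(θ) = 1 / (1 + exp(−a(θ − b)))
P_1 = 1/(1+e^{-0.1800}) = 0.5449
P_2 = 1/(1+e^{0.3240}) = 0.4197
L = (1−P_1) × P_2 = 0.4551 × 0.4197 = 0.19101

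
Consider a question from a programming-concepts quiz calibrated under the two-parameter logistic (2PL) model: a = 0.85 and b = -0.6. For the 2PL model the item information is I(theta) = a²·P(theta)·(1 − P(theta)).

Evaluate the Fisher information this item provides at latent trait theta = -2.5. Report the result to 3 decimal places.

0.100

P = 1/(1+e^{1.6150}) = 0.1659
P(1−P) = 0.1659 × 0.8341 = 0.1384
I = a² × P(1−P) = 0.85² × 0.1384 = 0.09998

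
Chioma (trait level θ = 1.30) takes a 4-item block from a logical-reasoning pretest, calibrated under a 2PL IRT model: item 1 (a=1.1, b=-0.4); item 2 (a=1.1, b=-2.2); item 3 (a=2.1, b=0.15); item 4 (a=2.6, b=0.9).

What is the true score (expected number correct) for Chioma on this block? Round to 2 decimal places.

3.50

P(θ) = 1 / (1 + exp(−a(θ − b)))
P_1 = 1/(1+e^{-1.8700}) = 0.8665
P_2 = 1/(1+e^{-3.8500}) = 0.9792
P_3 = 1/(1+e^{-2.4150}) = 0.9180
P_4 = 1/(1+e^{-1.0400}) = 0.7389
E[score] = 0.8665 + 0.9792 + 0.9180 + 0.7389 = 3.5024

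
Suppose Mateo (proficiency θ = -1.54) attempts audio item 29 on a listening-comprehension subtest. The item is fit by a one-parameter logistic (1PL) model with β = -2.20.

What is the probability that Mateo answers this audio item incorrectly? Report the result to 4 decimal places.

0.3407

P(θ) = 1 / (1 + exp(−(θ − β)))
Exponent: (-1.54 − (-2.20)) = 0.6600
1/(1 + e^{-0.6600}) = 0.6593
P = 0.6593
P(incorrect) = 1 − 0.6593 = 0.3407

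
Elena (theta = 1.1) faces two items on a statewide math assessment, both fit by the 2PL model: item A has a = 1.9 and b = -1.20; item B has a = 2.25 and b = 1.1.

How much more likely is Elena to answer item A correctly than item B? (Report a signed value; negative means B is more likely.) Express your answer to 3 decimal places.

P(theta) = 1 / (1 + exp(−a(theta − b)))
P_A = 0.9875
P_B = 0.5000
P_A − P_B = 0.4875

0.488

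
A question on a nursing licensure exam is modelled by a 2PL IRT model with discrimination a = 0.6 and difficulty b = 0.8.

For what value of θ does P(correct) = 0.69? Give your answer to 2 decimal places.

P(θ) = 1 / (1 + exp(−a(θ − b)))
logit = ln(0.6900/0.3100) = 0.8001
θ = b + logit/(a) = 0.8 + 0.8001/0.6000 = 2.1335

2.13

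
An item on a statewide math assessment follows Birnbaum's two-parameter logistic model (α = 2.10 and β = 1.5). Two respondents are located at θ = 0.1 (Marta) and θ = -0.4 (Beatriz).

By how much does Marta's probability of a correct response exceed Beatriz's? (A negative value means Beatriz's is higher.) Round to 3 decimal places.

P(θ) = 1 / (1 + exp(−α(θ − β)))
P(Marta) = 0.0502  [exponent -2.9400]
P(Beatriz) = 0.0182  [exponent -3.9900]
Difference = 0.0502 − 0.0182 = 0.0320

0.032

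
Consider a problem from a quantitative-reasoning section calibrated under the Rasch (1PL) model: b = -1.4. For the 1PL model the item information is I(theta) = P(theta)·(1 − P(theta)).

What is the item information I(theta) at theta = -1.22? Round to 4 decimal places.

P = 1/(1+e^{-0.1800}) = 0.5449
P(1−P) = 0.5449 × 0.4551 = 0.2480
I = P(1−P) = 0.24799

0.2480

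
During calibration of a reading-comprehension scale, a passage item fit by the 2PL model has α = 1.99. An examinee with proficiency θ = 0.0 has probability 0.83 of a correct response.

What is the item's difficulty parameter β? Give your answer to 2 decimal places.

-0.80

P(θ) = 1 / (1 + exp(−α(θ − β)))
logit(0.83) = ln(0.83/0.17) = 1.5856
β = θ − logit/(α) = 0.0 − 1.5856/1.9900 = -0.7968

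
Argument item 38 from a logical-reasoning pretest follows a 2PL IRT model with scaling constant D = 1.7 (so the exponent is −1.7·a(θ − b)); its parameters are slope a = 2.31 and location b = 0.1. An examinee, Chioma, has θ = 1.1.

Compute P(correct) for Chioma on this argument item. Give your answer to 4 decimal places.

P(θ) = 1 / (1 + exp(−D·a(θ − b)))
Exponent: 1.7 × 2.31 × (1.1 − 0.1) = 3.9270
1/(1 + e^{-3.9270}) = 0.9807
P = 0.9807

0.9807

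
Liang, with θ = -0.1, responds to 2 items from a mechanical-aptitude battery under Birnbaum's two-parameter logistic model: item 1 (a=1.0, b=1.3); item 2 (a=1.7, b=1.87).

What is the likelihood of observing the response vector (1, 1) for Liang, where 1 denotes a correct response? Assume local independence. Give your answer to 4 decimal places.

0.0067

P(θ) = 1 / (1 + exp(−a(θ − b)))
P_1 = 1/(1+e^{1.4000}) = 0.1978
P_2 = 1/(1+e^{3.3490}) = 0.0339
L = P_1 × P_2 = 0.1978 × 0.0339 = 0.00671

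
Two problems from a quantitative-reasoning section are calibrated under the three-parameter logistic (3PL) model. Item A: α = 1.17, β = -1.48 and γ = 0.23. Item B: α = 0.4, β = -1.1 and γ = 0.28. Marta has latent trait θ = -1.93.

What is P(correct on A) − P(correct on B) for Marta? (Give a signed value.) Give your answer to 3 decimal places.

P(θ) = γ + (1 − γ) · 1 / (1 + exp(−α(θ − β)))
P_A = 0.5159
P_B = 0.5808
P_A − P_B = -0.0649

-0.065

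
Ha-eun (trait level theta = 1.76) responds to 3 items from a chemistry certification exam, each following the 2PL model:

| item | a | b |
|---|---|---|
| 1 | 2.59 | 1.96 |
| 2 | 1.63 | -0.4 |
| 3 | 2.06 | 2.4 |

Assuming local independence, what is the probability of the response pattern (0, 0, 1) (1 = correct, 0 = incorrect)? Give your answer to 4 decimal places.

0.0038

P(theta) = 1 / (1 + exp(−a(theta − b)))
P_1 = 1/(1+e^{0.5180}) = 0.3733
P_2 = 1/(1+e^{-3.5208}) = 0.9713
P_3 = 1/(1+e^{1.3184}) = 0.2111
L = (1−P_1) × (1−P_2) × P_3 = 0.6267 × 0.0287 × 0.2111 = 0.00380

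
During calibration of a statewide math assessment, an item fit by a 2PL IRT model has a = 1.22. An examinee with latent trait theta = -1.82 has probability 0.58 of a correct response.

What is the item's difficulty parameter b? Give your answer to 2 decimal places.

-2.08

P(theta) = 1 / (1 + exp(−a(theta − b)))
logit(0.58) = ln(0.58/0.42) = 0.3228
b = theta − logit/(a) = -1.82 − 0.3228/1.2200 = -2.0846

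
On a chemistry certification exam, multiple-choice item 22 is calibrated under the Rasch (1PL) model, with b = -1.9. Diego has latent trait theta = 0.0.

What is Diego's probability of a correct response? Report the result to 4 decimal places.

P(theta) = 1 / (1 + exp(−(theta − b)))
Exponent: (0.0 − (-1.9)) = 1.9000
1/(1 + e^{-1.9000}) = 0.8699
P = 0.8699

0.8699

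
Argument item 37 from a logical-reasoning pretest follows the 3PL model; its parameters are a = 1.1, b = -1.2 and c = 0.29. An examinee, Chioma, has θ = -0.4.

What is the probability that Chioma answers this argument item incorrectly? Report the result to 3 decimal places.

P(θ) = c + (1 − c) · 1 / (1 + exp(−a(θ − b)))
Exponent: 1.1 × (-0.4 − (-1.2)) = 0.8800
1/(1 + e^{-0.8800}) = 0.7068
P = 0.29 + 0.71 × 0.7068 = 0.7918
P(incorrect) = 1 − 0.7918 = 0.2082

0.208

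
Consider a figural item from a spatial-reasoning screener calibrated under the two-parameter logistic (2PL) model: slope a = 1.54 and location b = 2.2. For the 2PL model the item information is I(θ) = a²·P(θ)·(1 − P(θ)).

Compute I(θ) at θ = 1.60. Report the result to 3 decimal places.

P = 1/(1+e^{0.9240}) = 0.2841
P(1−P) = 0.2841 × 0.7159 = 0.2034
I = a² × P(1−P) = 1.54² × 0.2034 = 0.48240

0.482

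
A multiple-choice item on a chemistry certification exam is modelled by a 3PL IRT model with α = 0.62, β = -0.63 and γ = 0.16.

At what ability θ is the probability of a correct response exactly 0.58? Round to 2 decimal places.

-0.63

P(θ) = γ + (1 − γ) · 1 / (1 + exp(−α(θ − β)))
Remove guessing floor: (0.58 − 0.16)/(1 − 0.16) = 0.5000
logit = ln(0.5000/0.5000) = 0.0000
θ = β + logit/(α) = -0.63 + 0.0000/0.6200 = -0.6300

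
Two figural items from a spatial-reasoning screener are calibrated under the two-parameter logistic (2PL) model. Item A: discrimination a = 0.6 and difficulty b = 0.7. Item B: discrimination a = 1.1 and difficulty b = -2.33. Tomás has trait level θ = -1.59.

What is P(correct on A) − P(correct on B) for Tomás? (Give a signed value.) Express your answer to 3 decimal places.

-0.491

P(θ) = 1 / (1 + exp(−a(θ − b)))
P_A = 0.2020
P_B = 0.6930
P_A − P_B = -0.4910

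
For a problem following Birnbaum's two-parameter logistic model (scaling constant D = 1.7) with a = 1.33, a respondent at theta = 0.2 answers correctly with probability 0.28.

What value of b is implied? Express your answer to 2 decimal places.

0.62

P(theta) = 1 / (1 + exp(−D·a(theta − b)))
logit(0.28) = ln(0.28/0.72) = -0.9445
b = theta − logit/(1.7·a) = 0.2 − (-0.9445)/2.2610 = 0.6177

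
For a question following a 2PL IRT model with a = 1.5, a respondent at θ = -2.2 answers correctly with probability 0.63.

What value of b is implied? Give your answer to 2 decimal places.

-2.55

P(θ) = 1 / (1 + exp(−a(θ − b)))
logit(0.63) = ln(0.63/0.37) = 0.5322
b = θ − logit/(a) = -2.2 − 0.5322/1.5000 = -2.5548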